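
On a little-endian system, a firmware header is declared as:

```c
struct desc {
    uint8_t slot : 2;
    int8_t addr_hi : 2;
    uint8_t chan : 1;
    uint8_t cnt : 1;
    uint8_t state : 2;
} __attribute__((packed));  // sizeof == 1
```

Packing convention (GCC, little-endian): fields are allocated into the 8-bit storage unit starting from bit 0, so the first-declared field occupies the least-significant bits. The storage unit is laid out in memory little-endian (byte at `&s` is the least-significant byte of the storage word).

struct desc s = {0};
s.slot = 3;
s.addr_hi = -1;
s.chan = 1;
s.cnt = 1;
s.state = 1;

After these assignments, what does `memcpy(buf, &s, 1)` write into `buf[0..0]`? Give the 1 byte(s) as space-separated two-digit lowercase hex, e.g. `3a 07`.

slot (2b) val=3 bits=0x3 at bit 0: 0x03
addr_hi (2b) val=-1 bits=0x3 at bit 2: 0x0f
chan (1b) val=1 bits=0x1 at bit 4: 0x1f
cnt (1b) val=1 bits=0x1 at bit 5: 0x3f
state (2b) val=1 bits=0x1 at bit 6: 0x7f
word = 0x7f → little-endian bytes:
  [0]=0x7f

7f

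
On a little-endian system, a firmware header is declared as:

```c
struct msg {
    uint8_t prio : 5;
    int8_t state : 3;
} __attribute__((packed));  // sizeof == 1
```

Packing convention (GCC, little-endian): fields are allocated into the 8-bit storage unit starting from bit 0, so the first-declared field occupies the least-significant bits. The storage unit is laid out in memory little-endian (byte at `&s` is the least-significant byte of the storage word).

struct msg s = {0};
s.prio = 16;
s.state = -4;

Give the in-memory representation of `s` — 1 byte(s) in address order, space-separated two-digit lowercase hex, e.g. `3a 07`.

prio (5b) val=16 bits=0x10 at bit 0: 0x10
state (3b) val=-4 bits=0x4 at bit 5: 0x90
word = 0x90 → little-endian bytes:
  [0]=0x90

90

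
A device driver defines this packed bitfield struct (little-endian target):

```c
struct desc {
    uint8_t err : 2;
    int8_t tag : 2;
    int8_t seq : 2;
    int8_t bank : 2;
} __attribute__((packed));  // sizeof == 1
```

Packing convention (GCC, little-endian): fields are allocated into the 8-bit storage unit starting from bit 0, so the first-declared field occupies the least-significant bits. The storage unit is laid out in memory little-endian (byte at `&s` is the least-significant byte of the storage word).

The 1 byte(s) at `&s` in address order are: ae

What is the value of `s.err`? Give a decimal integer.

[0]=0xae (little-endian) → word 0xae
err [0+:2] = (word>>0) & 0x3 = 2  ←
tag [2+:2] = (word>>2) & 0x3 = 3
seq [4+:2] = (word>>4) & 0x3 = 2
bank [6+:2] = (word>>6) & 0x3 = 2

2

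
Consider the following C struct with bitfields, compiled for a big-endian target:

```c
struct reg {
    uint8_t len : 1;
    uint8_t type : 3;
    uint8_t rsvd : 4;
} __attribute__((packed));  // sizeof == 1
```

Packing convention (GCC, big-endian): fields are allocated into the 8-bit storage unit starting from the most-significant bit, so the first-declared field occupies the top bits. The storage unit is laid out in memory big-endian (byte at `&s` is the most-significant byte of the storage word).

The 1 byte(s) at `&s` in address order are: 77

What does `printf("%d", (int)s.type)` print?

7

[0]=0x77 (big-endian) → word 0x77
len:1 @ bit 7 → (0x77>>7)&0x1 = 0x0
type:3 @ bit 4 → (0x77>>4)&0x7 = 0x7  ←
rsvd:4 @ bit 0 → (0x77>>0)&0xf = 0x7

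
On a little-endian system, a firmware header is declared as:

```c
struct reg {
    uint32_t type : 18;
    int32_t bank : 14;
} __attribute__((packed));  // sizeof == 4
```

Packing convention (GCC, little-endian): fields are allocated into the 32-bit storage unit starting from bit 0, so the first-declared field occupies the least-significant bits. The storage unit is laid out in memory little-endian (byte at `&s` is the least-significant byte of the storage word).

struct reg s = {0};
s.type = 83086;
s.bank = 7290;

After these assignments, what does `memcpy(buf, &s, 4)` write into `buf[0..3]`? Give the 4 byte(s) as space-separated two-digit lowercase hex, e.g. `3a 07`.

[0+:18] type=83086 & 0x3ffff = 0x1448e; word=0x0001448e
[18+:14] bank=7290 & 0x3fff = 0x1c7a; word=0x71e9448e
word = 0x71e9448e → little-endian bytes:
  [0]=0x8e  [1]=0x44  [2]=0xe9  [3]=0x71

8e 44 e9 71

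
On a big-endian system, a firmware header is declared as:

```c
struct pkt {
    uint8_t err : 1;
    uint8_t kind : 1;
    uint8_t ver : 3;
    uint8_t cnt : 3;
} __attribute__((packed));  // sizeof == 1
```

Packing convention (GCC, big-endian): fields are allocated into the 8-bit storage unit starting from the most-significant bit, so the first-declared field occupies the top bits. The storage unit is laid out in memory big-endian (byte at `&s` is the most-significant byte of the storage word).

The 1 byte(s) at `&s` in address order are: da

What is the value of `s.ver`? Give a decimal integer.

3

[0]=0xda (big-endian) → word 0xda
err:1 @ bit 7 → (0xda>>7)&0x1 = 0x1
kind:1 @ bit 6 → (0xda>>6)&0x1 = 0x1
ver:3 @ bit 3 → (0xda>>3)&0x7 = 0x3  ←
cnt:3 @ bit 0 → (0xda>>0)&0x7 = 0x2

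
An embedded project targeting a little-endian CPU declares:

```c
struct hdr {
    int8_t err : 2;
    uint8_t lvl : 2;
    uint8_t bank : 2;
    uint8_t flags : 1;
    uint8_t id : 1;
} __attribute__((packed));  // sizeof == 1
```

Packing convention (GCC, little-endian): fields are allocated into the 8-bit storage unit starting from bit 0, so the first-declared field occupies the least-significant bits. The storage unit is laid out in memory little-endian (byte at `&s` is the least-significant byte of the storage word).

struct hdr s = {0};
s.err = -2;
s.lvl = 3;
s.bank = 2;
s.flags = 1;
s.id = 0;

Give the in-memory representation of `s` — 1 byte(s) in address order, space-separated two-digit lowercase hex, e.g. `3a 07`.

[0+:2] err=-2 & 0x3 = 0x2; word=0x02
[2+:2] lvl=3 & 0x3 = 0x3; word=0x0e
[4+:2] bank=2 & 0x3 = 0x2; word=0x2e
[6+:1] flags=1 & 0x1 = 0x1; word=0x6e
[7+:1] id=0 & 0x1 = 0x0; word=0x6e
word = 0x6e → little-endian bytes:
  [0]=0x6e

6e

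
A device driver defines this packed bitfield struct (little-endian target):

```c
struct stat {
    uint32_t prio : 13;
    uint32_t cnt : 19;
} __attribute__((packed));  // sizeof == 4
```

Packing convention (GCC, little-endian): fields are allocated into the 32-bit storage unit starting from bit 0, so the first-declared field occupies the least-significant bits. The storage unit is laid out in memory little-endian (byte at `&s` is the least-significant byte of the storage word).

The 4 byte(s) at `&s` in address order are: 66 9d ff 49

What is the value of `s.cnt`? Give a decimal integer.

151548

[0]=0x66 [1]=0x9d [2]=0xff [3]=0x49 (little-endian) → word 0x49ff9d66
prio [0+:13] = (word>>0) & 0x1fff = 7526
cnt [13+:19] = (word>>13) & 0x7ffff = 151548  ←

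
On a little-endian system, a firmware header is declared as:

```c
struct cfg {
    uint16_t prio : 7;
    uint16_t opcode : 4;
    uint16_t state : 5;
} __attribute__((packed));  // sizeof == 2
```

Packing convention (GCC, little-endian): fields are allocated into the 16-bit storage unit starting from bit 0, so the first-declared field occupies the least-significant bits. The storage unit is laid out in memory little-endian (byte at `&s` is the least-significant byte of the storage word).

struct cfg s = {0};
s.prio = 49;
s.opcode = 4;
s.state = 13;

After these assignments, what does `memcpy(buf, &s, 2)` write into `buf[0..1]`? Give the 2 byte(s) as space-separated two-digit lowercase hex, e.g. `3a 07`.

31 6a

prio (7b) val=49 bits=0x31 at bit 0: 0x0031
opcode (4b) val=4 bits=0x4 at bit 7: 0x0231
state (5b) val=13 bits=0xd at bit 11: 0x6a31
word = 0x6a31 → little-endian bytes:
  [0]=0x31  [1]=0x6a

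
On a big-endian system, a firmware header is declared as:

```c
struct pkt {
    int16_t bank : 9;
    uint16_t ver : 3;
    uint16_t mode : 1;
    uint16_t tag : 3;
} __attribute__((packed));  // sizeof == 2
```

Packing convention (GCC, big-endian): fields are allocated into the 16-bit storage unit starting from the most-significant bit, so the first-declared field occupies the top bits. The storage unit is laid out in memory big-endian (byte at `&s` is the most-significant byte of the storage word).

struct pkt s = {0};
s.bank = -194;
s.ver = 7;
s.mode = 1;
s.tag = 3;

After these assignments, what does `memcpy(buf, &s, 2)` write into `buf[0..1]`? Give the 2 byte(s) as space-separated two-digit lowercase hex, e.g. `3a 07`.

9f 7b

[7+:9] bank=-194 & 0x1ff = 0x13e; word=0x9f00
[4+:3] ver=7 & 0x7 = 0x7; word=0x9f70
[3+:1] mode=1 & 0x1 = 0x1; word=0x9f78
[0+:3] tag=3 & 0x7 = 0x3; word=0x9f7b
word = 0x9f7b → big-endian bytes:
  [0]=0x9f  [1]=0x7b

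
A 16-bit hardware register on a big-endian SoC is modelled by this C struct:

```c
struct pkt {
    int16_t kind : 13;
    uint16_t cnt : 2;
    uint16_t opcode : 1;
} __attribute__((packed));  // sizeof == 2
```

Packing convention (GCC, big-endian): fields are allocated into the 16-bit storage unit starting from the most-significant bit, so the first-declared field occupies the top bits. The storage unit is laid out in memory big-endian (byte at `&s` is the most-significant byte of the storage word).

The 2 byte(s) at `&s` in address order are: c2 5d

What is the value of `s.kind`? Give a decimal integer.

[0]=0xc2 [1]=0x5d (big-endian) → word 0xc25d
kind [3+:13] = (word>>3) & 0x1fff = 6219  ←
cnt [1+:2] = (word>>1) & 0x3 = 2
opcode [0+:1] = (word>>0) & 0x1 = 1
kind signed 13b, MSB=1: 6219 - 8192 = -1973

-1973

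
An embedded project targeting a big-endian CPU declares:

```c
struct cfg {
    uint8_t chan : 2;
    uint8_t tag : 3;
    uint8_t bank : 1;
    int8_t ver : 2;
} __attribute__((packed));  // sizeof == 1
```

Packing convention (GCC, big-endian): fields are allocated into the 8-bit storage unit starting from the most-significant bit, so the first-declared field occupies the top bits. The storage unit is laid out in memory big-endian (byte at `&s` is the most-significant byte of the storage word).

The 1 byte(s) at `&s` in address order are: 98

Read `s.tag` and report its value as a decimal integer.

[0]=0x98 (big-endian) → word 0x98
chan:2 @ bit 6 → (0x98>>6)&0x3 = 0x2
tag:3 @ bit 3 → (0x98>>3)&0x7 = 0x3  ←
bank:1 @ bit 2 → (0x98>>2)&0x1 = 0x0
ver:2 @ bit 0 → (0x98>>0)&0x3 = 0x0

3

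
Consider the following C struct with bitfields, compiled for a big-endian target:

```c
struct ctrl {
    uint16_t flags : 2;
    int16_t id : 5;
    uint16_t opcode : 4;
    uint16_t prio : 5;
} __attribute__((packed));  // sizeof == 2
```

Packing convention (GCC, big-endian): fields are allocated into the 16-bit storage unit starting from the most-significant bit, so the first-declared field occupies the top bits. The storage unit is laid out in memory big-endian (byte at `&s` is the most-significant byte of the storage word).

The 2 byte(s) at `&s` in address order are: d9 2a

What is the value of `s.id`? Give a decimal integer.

12

[0]=0xd9 [1]=0x2a (big-endian) → word 0xd92a
flags:2 @ bit 14 → (0xd92a>>14)&0x3 = 0x3
id:5 @ bit 9 → (0xd92a>>9)&0x1f = 0xc  ←
opcode:4 @ bit 5 → (0xd92a>>5)&0xf = 0x9
prio:5 @ bit 0 → (0xd92a>>0)&0x1f = 0xa
id signed 5b, MSB=0: value = 12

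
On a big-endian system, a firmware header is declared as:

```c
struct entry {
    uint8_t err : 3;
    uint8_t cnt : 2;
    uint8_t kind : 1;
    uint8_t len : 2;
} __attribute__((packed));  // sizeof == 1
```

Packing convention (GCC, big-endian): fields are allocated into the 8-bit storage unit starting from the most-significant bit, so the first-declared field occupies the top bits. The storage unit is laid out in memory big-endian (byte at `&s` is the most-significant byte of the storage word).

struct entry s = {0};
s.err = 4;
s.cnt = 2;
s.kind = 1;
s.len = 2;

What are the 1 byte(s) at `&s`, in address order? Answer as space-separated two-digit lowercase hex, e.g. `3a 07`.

err (3b) val=4 bits=0x4 at bit 5: 0x80
cnt (2b) val=2 bits=0x2 at bit 3: 0x90
kind (1b) val=1 bits=0x1 at bit 2: 0x94
len (2b) val=2 bits=0x2 at bit 0: 0x96
word = 0x96 → big-endian bytes:
  [0]=0x96

96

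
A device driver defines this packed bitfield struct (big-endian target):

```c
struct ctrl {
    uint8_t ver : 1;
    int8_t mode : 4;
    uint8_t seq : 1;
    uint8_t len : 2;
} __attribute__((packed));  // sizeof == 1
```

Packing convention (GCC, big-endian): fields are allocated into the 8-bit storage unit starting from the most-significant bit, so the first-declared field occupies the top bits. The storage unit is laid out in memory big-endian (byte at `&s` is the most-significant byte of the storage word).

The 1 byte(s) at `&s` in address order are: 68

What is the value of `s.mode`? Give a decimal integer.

-3

[0]=0x68 (big-endian) → word 0x68
ver [7+:1] = (word>>7) & 0x1 = 0
mode [3+:4] = (word>>3) & 0xf = 13  ←
seq [2+:1] = (word>>2) & 0x1 = 0
len [0+:2] = (word>>0) & 0x3 = 0
mode signed 4b, MSB=1: 13 - 16 = -3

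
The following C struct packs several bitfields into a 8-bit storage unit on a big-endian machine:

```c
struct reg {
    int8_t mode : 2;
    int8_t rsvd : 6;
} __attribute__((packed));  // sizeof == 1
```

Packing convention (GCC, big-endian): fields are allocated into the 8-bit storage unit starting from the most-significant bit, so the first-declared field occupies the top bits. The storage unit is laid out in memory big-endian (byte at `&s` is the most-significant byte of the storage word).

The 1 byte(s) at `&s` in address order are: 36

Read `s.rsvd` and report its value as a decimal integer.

-10

[0]=0x36 (big-endian) → word 0x36
mode:2 @ bit 6 → (0x36>>6)&0x3 = 0x0
rsvd:6 @ bit 0 → (0x36>>0)&0x3f = 0x36  ←
rsvd signed 6b, MSB=1: 54 - 64 = -10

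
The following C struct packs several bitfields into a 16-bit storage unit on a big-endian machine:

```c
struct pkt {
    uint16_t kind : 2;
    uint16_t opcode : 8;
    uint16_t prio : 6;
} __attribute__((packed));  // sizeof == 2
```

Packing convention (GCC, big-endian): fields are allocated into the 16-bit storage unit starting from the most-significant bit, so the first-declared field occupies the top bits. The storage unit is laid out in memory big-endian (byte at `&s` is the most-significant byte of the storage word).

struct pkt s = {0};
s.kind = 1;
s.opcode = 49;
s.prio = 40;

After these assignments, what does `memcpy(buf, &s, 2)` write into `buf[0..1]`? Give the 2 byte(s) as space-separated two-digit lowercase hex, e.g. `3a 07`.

[14+:2] kind=1 & 0x3 = 0x1; word=0x4000
[6+:8] opcode=49 & 0xff = 0x31; word=0x4c40
[0+:6] prio=40 & 0x3f = 0x28; word=0x4c68
word = 0x4c68 → big-endian bytes:
  [0]=0x4c  [1]=0x68

4c 68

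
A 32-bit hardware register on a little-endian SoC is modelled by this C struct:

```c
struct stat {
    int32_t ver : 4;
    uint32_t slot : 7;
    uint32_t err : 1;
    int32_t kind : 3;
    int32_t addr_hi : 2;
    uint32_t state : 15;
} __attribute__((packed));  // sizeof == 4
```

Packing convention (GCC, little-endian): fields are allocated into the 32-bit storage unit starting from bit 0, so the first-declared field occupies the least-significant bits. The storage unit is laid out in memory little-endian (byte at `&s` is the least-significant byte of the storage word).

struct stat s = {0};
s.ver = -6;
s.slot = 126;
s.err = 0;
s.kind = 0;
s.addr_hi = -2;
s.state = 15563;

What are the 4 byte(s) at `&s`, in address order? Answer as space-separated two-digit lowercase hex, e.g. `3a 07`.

ea 07 97 79

ver:4 = -6 → 0xa << 0 → word 0x0000000a
slot:7 = 126 → 0x7e << 4 → word 0x000007ea
err:1 = 0 → 0x0 << 11 → word 0x000007ea
kind:3 = 0 → 0x0 << 12 → word 0x000007ea
addr_hi:2 = -2 → 0x2 << 15 → word 0x000107ea
state:15 = 15563 → 0x3ccb << 17 → word 0x799707ea
word = 0x799707ea → little-endian bytes:
  [0]=0xea  [1]=0x07  [2]=0x97  [3]=0x79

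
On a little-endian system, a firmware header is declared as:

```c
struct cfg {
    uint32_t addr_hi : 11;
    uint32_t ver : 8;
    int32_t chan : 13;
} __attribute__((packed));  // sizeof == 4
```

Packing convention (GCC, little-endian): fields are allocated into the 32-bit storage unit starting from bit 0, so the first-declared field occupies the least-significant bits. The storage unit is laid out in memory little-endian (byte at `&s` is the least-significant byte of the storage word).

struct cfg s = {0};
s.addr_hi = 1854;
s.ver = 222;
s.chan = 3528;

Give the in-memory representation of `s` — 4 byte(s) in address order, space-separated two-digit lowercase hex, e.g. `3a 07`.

[0+:11] addr_hi=1854 & 0x7ff = 0x73e; word=0x0000073e
[11+:8] ver=222 & 0xff = 0xde; word=0x0006f73e
[19+:13] chan=3528 & 0x1fff = 0xdc8; word=0x6e46f73e
word = 0x6e46f73e → little-endian bytes:
  [0]=0x3e  [1]=0xf7  [2]=0x46  [3]=0x6e

3e f7 46 6e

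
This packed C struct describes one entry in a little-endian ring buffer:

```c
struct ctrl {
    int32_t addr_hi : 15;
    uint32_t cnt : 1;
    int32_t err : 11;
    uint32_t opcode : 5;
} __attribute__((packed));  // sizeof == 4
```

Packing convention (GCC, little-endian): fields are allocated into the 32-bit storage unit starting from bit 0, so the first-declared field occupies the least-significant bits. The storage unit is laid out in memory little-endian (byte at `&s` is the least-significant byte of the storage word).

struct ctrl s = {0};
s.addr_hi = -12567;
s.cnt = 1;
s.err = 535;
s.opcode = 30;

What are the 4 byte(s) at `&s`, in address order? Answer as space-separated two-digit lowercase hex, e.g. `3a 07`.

e9 ce 17 f2

[0+:15] addr_hi=-12567 & 0x7fff = 0x4ee9; word=0x00004ee9
[15+:1] cnt=1 & 0x1 = 0x1; word=0x0000cee9
[16+:11] err=535 & 0x7ff = 0x217; word=0x0217cee9
[27+:5] opcode=30 & 0x1f = 0x1e; word=0xf217cee9
word = 0xf217cee9 → little-endian bytes:
  [0]=0xe9  [1]=0xce  [2]=0x17  [3]=0xf2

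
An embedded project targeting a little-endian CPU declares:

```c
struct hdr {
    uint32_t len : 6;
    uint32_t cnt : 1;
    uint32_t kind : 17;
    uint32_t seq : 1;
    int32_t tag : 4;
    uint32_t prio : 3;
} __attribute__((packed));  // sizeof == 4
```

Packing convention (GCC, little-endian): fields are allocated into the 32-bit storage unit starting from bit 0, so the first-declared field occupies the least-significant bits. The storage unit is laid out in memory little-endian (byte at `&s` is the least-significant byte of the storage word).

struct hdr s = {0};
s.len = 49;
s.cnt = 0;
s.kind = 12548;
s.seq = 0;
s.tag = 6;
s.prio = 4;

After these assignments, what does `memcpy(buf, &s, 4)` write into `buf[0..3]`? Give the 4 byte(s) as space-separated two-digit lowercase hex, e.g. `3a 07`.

len:6 = 49 → 0x31 << 0 → word 0x00000031
cnt:1 = 0 → 0x0 << 6 → word 0x00000031
kind:17 = 12548 → 0x3104 << 7 → word 0x00188231
seq:1 = 0 → 0x0 << 24 → word 0x00188231
tag:4 = 6 → 0x6 << 25 → word 0x0c188231
prio:3 = 4 → 0x4 << 29 → word 0x8c188231
word = 0x8c188231 → little-endian bytes:
  [0]=0x31  [1]=0x82  [2]=0x18  [3]=0x8c

31 82 18 8c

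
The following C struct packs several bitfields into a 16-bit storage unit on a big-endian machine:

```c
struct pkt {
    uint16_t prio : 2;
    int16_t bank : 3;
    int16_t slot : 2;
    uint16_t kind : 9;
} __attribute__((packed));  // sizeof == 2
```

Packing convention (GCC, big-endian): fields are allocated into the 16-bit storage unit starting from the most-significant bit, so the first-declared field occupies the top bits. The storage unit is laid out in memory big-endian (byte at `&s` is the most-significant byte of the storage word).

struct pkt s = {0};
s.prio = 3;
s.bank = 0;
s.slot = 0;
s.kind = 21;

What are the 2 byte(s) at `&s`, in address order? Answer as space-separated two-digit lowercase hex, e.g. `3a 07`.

c0 15

[14+:2] prio=3 & 0x3 = 0x3; word=0xc000
[11+:3] bank=0 & 0x7 = 0x0; word=0xc000
[9+:2] slot=0 & 0x3 = 0x0; word=0xc000
[0+:9] kind=21 & 0x1ff = 0x15; word=0xc015
word = 0xc015 → big-endian bytes:
  [0]=0xc0  [1]=0x15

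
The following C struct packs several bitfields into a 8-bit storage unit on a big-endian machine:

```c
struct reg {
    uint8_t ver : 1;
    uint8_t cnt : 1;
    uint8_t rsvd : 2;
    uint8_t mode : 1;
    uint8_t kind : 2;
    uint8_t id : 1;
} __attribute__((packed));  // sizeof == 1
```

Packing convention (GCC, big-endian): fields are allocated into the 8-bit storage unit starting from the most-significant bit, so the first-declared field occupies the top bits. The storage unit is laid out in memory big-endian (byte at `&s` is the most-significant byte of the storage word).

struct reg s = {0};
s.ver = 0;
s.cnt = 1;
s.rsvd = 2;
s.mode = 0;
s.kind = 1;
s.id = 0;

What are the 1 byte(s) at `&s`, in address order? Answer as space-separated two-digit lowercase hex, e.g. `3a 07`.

ver (1b) val=0 bits=0x0 at bit 7: 0x00
cnt (1b) val=1 bits=0x1 at bit 6: 0x40
rsvd (2b) val=2 bits=0x2 at bit 4: 0x60
mode (1b) val=0 bits=0x0 at bit 3: 0x60
kind (2b) val=1 bits=0x1 at bit 1: 0x62
id (1b) val=0 bits=0x0 at bit 0: 0x62
word = 0x62 → big-endian bytes:
  [0]=0x62

62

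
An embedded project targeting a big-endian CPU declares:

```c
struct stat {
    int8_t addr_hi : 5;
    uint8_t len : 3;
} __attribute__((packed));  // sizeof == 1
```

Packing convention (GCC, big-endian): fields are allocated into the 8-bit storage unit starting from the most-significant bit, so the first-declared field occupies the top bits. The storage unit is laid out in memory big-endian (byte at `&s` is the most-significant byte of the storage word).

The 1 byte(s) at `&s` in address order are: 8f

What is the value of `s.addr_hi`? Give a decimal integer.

-15

[0]=0x8f (big-endian) → word 0x8f
addr_hi [3+:5] = (word>>3) & 0x1f = 17  ←
len [0+:3] = (word>>0) & 0x7 = 7
addr_hi signed 5b, MSB=1: 17 - 32 = -15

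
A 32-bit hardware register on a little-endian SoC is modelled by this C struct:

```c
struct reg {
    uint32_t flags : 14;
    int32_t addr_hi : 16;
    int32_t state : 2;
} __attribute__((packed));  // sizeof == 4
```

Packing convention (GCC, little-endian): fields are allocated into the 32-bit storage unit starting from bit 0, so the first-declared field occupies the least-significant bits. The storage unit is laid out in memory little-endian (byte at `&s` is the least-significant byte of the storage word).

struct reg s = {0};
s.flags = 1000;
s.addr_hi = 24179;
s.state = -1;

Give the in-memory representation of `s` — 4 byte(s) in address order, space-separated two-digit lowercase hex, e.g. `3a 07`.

flags (14b) val=1000 bits=0x3e8 at bit 0: 0x000003e8
addr_hi (16b) val=24179 bits=0x5e73 at bit 14: 0x179cc3e8
state (2b) val=-1 bits=0x3 at bit 30: 0xd79cc3e8
word = 0xd79cc3e8 → little-endian bytes:
  [0]=0xe8  [1]=0xc3  [2]=0x9c  [3]=0xd7

e8 c3 9c d7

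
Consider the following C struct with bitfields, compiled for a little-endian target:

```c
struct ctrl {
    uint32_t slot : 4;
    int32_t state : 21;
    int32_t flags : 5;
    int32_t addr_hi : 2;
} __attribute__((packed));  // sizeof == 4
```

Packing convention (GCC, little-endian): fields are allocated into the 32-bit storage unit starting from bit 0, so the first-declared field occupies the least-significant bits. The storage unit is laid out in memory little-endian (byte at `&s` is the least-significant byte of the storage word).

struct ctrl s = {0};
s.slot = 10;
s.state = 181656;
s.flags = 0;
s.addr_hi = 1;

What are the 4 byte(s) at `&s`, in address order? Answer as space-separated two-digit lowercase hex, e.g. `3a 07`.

[0+:4] slot=10 & 0xf = 0xa; word=0x0000000a
[4+:21] state=181656 & 0x1fffff = 0x2c598; word=0x002c598a
[25+:5] flags=0 & 0x1f = 0x0; word=0x002c598a
[30+:2] addr_hi=1 & 0x3 = 0x1; word=0x402c598a
word = 0x402c598a → little-endian bytes:
  [0]=0x8a  [1]=0x59  [2]=0x2c  [3]=0x40

8a 59 2c 40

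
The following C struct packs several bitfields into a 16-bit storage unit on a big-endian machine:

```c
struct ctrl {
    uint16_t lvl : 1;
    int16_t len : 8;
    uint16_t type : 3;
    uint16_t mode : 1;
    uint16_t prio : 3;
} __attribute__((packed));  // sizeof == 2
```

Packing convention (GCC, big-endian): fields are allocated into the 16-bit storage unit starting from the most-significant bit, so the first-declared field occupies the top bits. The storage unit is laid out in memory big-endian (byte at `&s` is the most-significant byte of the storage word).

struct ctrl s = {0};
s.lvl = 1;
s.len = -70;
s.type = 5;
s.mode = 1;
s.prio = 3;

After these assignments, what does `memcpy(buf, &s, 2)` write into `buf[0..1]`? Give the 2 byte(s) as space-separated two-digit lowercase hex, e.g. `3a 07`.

lvl:1 = 1 → 0x1 << 15 → word 0x8000
len:8 = -70 → 0xba << 7 → word 0xdd00
type:3 = 5 → 0x5 << 4 → word 0xdd50
mode:1 = 1 → 0x1 << 3 → word 0xdd58
prio:3 = 3 → 0x3 << 0 → word 0xdd5b
word = 0xdd5b → big-endian bytes:
  [0]=0xdd  [1]=0x5b

dd 5b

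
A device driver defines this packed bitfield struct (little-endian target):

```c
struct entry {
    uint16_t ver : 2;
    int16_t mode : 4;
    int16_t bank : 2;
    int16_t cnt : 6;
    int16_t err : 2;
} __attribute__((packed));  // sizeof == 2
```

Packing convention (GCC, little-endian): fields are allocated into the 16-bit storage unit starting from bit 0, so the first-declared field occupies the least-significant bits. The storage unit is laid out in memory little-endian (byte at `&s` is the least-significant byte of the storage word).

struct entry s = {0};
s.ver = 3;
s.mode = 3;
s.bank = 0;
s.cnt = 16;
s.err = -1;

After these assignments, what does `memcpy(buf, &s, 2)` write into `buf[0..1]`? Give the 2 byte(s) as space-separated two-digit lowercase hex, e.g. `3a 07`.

ver:2 = 3 → 0x3 << 0 → word 0x0003
mode:4 = 3 → 0x3 << 2 → word 0x000f
bank:2 = 0 → 0x0 << 6 → word 0x000f
cnt:6 = 16 → 0x10 << 8 → word 0x100f
err:2 = -1 → 0x3 << 14 → word 0xd00f
word = 0xd00f → little-endian bytes:
  [0]=0x0f  [1]=0xd0

0f d0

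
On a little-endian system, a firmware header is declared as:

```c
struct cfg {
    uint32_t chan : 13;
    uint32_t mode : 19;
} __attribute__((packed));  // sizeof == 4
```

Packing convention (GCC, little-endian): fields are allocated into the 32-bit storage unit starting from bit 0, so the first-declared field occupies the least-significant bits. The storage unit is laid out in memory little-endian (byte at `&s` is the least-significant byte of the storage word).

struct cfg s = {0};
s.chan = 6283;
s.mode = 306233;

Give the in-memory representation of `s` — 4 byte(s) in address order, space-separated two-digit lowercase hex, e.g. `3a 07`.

chan:13 = 6283 → 0x188b << 0 → word 0x0000188b
mode:19 = 306233 → 0x4ac39 << 13 → word 0x9587388b
word = 0x9587388b → little-endian bytes:
  [0]=0x8b  [1]=0x38  [2]=0x87  [3]=0x95

8b 38 87 95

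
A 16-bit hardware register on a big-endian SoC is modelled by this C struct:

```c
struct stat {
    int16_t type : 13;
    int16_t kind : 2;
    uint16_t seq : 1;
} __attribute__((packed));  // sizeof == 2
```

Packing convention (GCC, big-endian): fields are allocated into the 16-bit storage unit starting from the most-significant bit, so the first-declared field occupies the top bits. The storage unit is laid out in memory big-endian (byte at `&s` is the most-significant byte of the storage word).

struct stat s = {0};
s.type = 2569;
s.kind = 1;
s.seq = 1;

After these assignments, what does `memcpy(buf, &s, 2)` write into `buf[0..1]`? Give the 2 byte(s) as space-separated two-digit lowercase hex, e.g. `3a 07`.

type:13 = 2569 → 0xa09 << 3 → word 0x5048
kind:2 = 1 → 0x1 << 1 → word 0x504a
seq:1 = 1 → 0x1 << 0 → word 0x504b
word = 0x504b → big-endian bytes:
  [0]=0x50  [1]=0x4b

50 4b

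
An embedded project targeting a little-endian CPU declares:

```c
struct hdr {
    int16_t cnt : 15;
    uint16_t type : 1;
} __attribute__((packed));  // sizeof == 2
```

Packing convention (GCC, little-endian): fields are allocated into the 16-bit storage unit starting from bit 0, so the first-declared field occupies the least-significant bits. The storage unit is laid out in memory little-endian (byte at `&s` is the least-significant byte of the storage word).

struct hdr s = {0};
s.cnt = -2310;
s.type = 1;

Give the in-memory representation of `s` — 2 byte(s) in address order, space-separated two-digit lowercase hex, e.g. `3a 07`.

fa f6

cnt:15 = -2310 → 0x76fa << 0 → word 0x76fa
type:1 = 1 → 0x1 << 15 → word 0xf6fa
word = 0xf6fa → little-endian bytes:
  [0]=0xfa  [1]=0xf6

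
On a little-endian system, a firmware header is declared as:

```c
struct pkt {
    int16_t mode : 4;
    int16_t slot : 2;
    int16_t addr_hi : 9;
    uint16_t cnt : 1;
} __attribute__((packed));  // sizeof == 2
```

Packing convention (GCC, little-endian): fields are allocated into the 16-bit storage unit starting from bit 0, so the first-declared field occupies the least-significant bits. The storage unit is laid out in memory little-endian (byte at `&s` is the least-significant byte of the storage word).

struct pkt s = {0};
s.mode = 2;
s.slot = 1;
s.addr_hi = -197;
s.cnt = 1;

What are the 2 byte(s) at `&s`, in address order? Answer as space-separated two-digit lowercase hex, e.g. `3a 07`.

mode (4b) val=2 bits=0x2 at bit 0: 0x0002
slot (2b) val=1 bits=0x1 at bit 4: 0x0012
addr_hi (9b) val=-197 bits=0x13b at bit 6: 0x4ed2
cnt (1b) val=1 bits=0x1 at bit 15: 0xced2
word = 0xced2 → little-endian bytes:
  [0]=0xd2  [1]=0xce

d2 ce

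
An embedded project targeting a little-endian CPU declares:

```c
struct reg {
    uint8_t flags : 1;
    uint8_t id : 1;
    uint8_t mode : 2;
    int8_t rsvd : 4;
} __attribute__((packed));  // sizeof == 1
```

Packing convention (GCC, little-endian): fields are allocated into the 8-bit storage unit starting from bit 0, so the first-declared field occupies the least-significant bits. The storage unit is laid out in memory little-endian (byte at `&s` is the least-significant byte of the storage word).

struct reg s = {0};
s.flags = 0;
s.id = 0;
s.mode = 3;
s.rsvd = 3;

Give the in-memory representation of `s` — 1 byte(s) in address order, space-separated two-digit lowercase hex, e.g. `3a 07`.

[0+:1] flags=0 & 0x1 = 0x0; word=0x00
[1+:1] id=0 & 0x1 = 0x0; word=0x00
[2+:2] mode=3 & 0x3 = 0x3; word=0x0c
[4+:4] rsvd=3 & 0xf = 0x3; word=0x3c
word = 0x3c → little-endian bytes:
  [0]=0x3c

3c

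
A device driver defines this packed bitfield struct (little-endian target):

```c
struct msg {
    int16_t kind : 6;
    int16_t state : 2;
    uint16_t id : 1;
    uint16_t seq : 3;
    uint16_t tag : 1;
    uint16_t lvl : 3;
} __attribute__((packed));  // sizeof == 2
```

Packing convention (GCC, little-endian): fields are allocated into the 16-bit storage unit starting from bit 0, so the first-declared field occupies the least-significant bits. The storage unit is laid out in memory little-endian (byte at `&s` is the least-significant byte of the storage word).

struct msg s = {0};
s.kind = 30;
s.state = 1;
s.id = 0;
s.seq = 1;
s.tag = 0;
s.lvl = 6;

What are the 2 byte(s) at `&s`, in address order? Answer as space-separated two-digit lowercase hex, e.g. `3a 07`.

kind:6 = 30 → 0x1e << 0 → word 0x001e
state:2 = 1 → 0x1 << 6 → word 0x005e
id:1 = 0 → 0x0 << 8 → word 0x005e
seq:3 = 1 → 0x1 << 9 → word 0x025e
tag:1 = 0 → 0x0 << 12 → word 0x025e
lvl:3 = 6 → 0x6 << 13 → word 0xc25e
word = 0xc25e → little-endian bytes:
  [0]=0x5e  [1]=0xc2

5e c2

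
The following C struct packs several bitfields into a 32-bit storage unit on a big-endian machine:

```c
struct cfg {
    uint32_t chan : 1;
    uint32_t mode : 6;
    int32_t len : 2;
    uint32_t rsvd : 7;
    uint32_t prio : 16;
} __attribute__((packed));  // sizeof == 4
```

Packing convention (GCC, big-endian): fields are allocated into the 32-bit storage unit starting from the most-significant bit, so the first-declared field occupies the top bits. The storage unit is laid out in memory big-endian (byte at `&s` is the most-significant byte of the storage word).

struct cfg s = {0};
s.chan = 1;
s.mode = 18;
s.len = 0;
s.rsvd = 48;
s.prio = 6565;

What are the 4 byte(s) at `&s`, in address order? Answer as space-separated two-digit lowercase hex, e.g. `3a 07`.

chan (1b) val=1 bits=0x1 at bit 31: 0x80000000
mode (6b) val=18 bits=0x12 at bit 25: 0xa4000000
len (2b) val=0 bits=0x0 at bit 23: 0xa4000000
rsvd (7b) val=48 bits=0x30 at bit 16: 0xa4300000
prio (16b) val=6565 bits=0x19a5 at bit 0: 0xa43019a5
word = 0xa43019a5 → big-endian bytes:
  [0]=0xa4  [1]=0x30  [2]=0x19  [3]=0xa5

a4 30 19 a5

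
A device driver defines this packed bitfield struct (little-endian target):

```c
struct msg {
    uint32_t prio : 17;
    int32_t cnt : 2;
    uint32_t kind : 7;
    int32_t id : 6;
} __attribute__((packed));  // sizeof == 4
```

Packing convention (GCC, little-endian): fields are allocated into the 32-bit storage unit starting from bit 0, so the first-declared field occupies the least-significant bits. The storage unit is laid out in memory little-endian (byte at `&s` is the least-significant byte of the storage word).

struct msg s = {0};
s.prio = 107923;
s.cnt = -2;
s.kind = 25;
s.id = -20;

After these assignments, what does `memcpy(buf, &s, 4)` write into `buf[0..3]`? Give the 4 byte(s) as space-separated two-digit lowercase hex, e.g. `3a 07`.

93 a5 cd b0

[0+:17] prio=107923 & 0x1ffff = 0x1a593; word=0x0001a593
[17+:2] cnt=-2 & 0x3 = 0x2; word=0x0005a593
[19+:7] kind=25 & 0x7f = 0x19; word=0x00cda593
[26+:6] id=-20 & 0x3f = 0x2c; word=0xb0cda593
word = 0xb0cda593 → little-endian bytes:
  [0]=0x93  [1]=0xa5  [2]=0xcd  [3]=0xb0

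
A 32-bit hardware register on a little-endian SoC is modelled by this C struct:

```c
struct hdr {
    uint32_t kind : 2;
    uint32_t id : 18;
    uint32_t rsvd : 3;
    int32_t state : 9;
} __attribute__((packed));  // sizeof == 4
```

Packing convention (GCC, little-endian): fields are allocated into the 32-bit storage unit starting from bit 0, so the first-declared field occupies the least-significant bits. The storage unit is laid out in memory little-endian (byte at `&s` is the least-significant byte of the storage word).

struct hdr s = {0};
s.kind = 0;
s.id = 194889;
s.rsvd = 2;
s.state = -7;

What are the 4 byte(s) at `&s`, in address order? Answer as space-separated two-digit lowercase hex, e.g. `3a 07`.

kind:2 = 0 → 0x0 << 0 → word 0x00000000
id:18 = 194889 → 0x2f949 << 2 → word 0x000be524
rsvd:3 = 2 → 0x2 << 20 → word 0x002be524
state:9 = -7 → 0x1f9 << 23 → word 0xfcabe524
word = 0xfcabe524 → little-endian bytes:
  [0]=0x24  [1]=0xe5  [2]=0xab  [3]=0xfc

24 e5 ab fc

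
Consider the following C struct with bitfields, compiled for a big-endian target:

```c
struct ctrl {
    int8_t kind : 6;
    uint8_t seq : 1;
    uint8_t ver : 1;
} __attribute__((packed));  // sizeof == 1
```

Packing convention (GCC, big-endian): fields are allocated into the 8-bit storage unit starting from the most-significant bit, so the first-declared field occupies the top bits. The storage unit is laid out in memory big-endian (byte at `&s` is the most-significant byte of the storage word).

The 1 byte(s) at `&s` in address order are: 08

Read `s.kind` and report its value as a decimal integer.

2

[0]=0x08 (big-endian) → word 0x08
kind [2+:6] = (word>>2) & 0x3f = 2  ←
seq [1+:1] = (word>>1) & 0x1 = 0
ver [0+:1] = (word>>0) & 0x1 = 0
kind signed 6b, MSB=0: value = 2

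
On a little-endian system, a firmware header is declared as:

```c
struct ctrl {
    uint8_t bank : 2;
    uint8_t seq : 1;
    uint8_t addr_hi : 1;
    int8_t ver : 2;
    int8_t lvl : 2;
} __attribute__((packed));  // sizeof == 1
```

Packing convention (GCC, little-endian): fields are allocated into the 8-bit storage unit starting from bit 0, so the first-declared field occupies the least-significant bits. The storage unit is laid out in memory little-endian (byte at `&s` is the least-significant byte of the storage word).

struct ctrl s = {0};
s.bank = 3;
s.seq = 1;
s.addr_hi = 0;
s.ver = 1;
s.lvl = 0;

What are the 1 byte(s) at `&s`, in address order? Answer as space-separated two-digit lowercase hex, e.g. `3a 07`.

bank (2b) val=3 bits=0x3 at bit 0: 0x03
seq (1b) val=1 bits=0x1 at bit 2: 0x07
addr_hi (1b) val=0 bits=0x0 at bit 3: 0x07
ver (2b) val=1 bits=0x1 at bit 4: 0x17
lvl (2b) val=0 bits=0x0 at bit 6: 0x17
word = 0x17 → little-endian bytes:
  [0]=0x17

17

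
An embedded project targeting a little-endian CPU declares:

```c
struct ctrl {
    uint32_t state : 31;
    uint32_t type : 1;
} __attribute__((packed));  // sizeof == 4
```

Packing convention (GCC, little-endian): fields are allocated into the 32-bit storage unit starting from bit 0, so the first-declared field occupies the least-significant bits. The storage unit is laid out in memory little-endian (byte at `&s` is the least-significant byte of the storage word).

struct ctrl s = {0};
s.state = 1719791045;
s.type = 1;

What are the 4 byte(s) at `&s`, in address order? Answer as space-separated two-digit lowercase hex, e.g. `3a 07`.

c5 ed 81 e6

state (31b) val=1719791045 bits=0x6681edc5 at bit 0: 0x6681edc5
type (1b) val=1 bits=0x1 at bit 31: 0xe681edc5
word = 0xe681edc5 → little-endian bytes:
  [0]=0xc5  [1]=0xed  [2]=0x81  [3]=0xe6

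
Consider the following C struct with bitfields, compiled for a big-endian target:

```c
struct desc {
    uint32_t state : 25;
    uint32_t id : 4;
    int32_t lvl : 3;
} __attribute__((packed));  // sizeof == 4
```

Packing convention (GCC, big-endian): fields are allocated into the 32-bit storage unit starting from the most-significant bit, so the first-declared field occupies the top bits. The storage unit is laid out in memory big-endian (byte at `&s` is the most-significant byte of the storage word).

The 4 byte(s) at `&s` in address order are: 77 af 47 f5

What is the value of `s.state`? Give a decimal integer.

15687311

[0]=0x77 [1]=0xaf [2]=0x47 [3]=0xf5 (big-endian) → word 0x77af47f5
state [7+:25] = (word>>7) & 0x1ffffff = 15687311  ←
id [3+:4] = (word>>3) & 0xf = 14
lvl [0+:3] = (word>>0) & 0x7 = 5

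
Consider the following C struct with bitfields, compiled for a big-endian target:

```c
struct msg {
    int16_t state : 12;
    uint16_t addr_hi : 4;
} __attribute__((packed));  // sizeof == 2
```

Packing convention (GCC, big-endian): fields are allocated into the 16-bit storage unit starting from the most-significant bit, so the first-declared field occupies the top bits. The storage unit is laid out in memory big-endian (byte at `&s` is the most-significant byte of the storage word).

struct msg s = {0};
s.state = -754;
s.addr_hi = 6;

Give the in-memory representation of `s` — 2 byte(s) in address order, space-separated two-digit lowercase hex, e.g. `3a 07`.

state:12 = -754 → 0xd0e << 4 → word 0xd0e0
addr_hi:4 = 6 → 0x6 << 0 → word 0xd0e6
word = 0xd0e6 → big-endian bytes:
  [0]=0xd0  [1]=0xe6

d0 e6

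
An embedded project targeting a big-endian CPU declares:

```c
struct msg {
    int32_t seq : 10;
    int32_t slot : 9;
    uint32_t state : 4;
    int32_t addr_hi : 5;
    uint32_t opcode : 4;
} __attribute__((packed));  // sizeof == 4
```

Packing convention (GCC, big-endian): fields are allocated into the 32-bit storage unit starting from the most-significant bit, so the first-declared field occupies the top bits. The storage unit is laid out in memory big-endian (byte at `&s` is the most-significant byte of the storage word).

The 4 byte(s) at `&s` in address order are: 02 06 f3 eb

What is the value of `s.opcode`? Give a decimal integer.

11

[0]=0x02 [1]=0x06 [2]=0xf3 [3]=0xeb (big-endian) → word 0x0206f3eb
seq:10 @ bit 22 → (0x0206f3eb>>22)&0x3ff = 0x8
slot:9 @ bit 13 → (0x0206f3eb>>13)&0x1ff = 0x37
state:4 @ bit 9 → (0x0206f3eb>>9)&0xf = 0x9
addr_hi:5 @ bit 4 → (0x0206f3eb>>4)&0x1f = 0x1e
opcode:4 @ bit 0 → (0x0206f3eb>>0)&0xf = 0xb  ←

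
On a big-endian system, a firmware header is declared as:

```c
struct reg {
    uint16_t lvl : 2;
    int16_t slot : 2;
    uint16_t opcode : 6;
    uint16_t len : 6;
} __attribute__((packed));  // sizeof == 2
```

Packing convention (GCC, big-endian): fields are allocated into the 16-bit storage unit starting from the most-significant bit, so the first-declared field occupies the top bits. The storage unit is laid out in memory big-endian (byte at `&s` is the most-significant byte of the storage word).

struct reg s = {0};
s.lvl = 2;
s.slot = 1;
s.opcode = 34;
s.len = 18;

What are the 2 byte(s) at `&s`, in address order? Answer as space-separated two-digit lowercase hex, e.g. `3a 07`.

98 92

[14+:2] lvl=2 & 0x3 = 0x2; word=0x8000
[12+:2] slot=1 & 0x3 = 0x1; word=0x9000
[6+:6] opcode=34 & 0x3f = 0x22; word=0x9880
[0+:6] len=18 & 0x3f = 0x12; word=0x9892
word = 0x9892 → big-endian bytes:
  [0]=0x98  [1]=0x92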